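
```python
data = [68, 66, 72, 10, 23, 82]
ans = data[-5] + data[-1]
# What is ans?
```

data has length 6. Negative index -5 maps to positive index 6 + (-5) = 1. data[1] = 66.
data has length 6. Negative index -1 maps to positive index 6 + (-1) = 5. data[5] = 82.
Sum: 66 + 82 = 148.

148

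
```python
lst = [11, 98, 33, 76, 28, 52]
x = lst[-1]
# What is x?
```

lst has length 6. Negative index -1 maps to positive index 6 + (-1) = 5. lst[5] = 52.

52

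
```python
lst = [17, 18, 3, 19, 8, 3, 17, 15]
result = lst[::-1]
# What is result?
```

lst has length 8. The slice lst[::-1] selects indices [7, 6, 5, 4, 3, 2, 1, 0] (7->15, 6->17, 5->3, 4->8, 3->19, 2->3, 1->18, 0->17), giving [15, 17, 3, 8, 19, 3, 18, 17].

[15, 17, 3, 8, 19, 3, 18, 17]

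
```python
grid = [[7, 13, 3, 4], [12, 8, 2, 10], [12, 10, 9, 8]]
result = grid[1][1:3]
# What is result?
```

grid[1] = [12, 8, 2, 10]. grid[1] has length 4. The slice grid[1][1:3] selects indices [1, 2] (1->8, 2->2), giving [8, 2].

[8, 2]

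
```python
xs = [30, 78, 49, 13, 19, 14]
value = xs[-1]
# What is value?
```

xs has length 6. Negative index -1 maps to positive index 6 + (-1) = 5. xs[5] = 14.

14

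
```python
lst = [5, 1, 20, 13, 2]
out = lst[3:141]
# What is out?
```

lst has length 5. The slice lst[3:141] selects indices [3, 4] (3->13, 4->2), giving [13, 2].

[13, 2]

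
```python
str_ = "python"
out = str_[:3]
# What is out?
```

str_ has length 6. The slice str_[:3] selects indices [0, 1, 2] (0->'p', 1->'y', 2->'t'), giving 'pyt'.

'pyt'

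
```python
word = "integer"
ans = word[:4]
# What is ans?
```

word has length 7. The slice word[:4] selects indices [0, 1, 2, 3] (0->'i', 1->'n', 2->'t', 3->'e'), giving 'inte'.

'inte'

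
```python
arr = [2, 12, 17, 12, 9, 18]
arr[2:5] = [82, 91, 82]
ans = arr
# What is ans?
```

arr starts as [2, 12, 17, 12, 9, 18] (length 6). The slice arr[2:5] covers indices [2, 3, 4] with values [17, 12, 9]. Replacing that slice with [82, 91, 82] (same length) produces [2, 12, 82, 91, 82, 18].

[2, 12, 82, 91, 82, 18]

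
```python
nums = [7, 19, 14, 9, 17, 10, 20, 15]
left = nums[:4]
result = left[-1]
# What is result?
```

nums has length 8. The slice nums[:4] selects indices [0, 1, 2, 3] (0->7, 1->19, 2->14, 3->9), giving [7, 19, 14, 9]. So left = [7, 19, 14, 9]. Then left[-1] = 9.

9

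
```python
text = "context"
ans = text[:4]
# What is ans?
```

text has length 7. The slice text[:4] selects indices [0, 1, 2, 3] (0->'c', 1->'o', 2->'n', 3->'t'), giving 'cont'.

'cont'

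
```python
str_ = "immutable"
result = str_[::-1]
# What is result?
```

str_ has length 9. The slice str_[::-1] selects indices [8, 7, 6, 5, 4, 3, 2, 1, 0] (8->'e', 7->'l', 6->'b', 5->'a', 4->'t', 3->'u', 2->'m', 1->'m', 0->'i'), giving 'elbatummi'.

'elbatummi'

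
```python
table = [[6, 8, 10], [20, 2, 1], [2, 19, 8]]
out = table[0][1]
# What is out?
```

table[0] = [6, 8, 10]. Taking column 1 of that row yields 8.

8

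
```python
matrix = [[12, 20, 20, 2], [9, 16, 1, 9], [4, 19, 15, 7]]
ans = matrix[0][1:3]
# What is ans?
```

matrix[0] = [12, 20, 20, 2]. matrix[0] has length 4. The slice matrix[0][1:3] selects indices [1, 2] (1->20, 2->20), giving [20, 20].

[20, 20]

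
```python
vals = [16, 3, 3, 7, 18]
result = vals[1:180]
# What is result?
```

vals has length 5. The slice vals[1:180] selects indices [1, 2, 3, 4] (1->3, 2->3, 3->7, 4->18), giving [3, 3, 7, 18].

[3, 3, 7, 18]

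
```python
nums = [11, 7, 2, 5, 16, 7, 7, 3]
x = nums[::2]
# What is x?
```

nums has length 8. The slice nums[::2] selects indices [0, 2, 4, 6] (0->11, 2->2, 4->16, 6->7), giving [11, 2, 16, 7].

[11, 2, 16, 7]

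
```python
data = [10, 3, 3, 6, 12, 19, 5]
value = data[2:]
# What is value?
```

data has length 7. The slice data[2:] selects indices [2, 3, 4, 5, 6] (2->3, 3->6, 4->12, 5->19, 6->5), giving [3, 6, 12, 19, 5].

[3, 6, 12, 19, 5]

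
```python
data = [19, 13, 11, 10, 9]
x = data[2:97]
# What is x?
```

data has length 5. The slice data[2:97] selects indices [2, 3, 4] (2->11, 3->10, 4->9), giving [11, 10, 9].

[11, 10, 9]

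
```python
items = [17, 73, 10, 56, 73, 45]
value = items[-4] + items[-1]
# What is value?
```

items has length 6. Negative index -4 maps to positive index 6 + (-4) = 2. items[2] = 10.
items has length 6. Negative index -1 maps to positive index 6 + (-1) = 5. items[5] = 45.
Sum: 10 + 45 = 55.

55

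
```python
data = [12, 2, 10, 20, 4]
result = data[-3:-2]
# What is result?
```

data has length 5. The slice data[-3:-2] selects indices [2] (2->10), giving [10].

[10]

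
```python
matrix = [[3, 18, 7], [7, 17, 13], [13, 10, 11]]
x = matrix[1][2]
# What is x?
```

matrix[1] = [7, 17, 13]. Taking column 2 of that row yields 13.

13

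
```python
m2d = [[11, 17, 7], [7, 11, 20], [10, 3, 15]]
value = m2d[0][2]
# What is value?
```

m2d[0] = [11, 17, 7]. Taking column 2 of that row yields 7.

7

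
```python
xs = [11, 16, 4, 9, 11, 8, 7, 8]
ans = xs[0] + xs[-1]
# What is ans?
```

xs has length 8. xs[0] = 11.
xs has length 8. Negative index -1 maps to positive index 8 + (-1) = 7. xs[7] = 8.
Sum: 11 + 8 = 19.

19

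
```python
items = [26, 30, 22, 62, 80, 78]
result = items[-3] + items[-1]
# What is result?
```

items has length 6. Negative index -3 maps to positive index 6 + (-3) = 3. items[3] = 62.
items has length 6. Negative index -1 maps to positive index 6 + (-1) = 5. items[5] = 78.
Sum: 62 + 78 = 140.

140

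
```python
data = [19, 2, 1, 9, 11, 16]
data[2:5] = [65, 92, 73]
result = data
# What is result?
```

data starts as [19, 2, 1, 9, 11, 16] (length 6). The slice data[2:5] covers indices [2, 3, 4] with values [1, 9, 11]. Replacing that slice with [65, 92, 73] (same length) produces [19, 2, 65, 92, 73, 16].

[19, 2, 65, 92, 73, 16]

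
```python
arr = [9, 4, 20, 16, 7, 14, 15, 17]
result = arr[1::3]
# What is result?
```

arr has length 8. The slice arr[1::3] selects indices [1, 4, 7] (1->4, 4->7, 7->17), giving [4, 7, 17].

[4, 7, 17]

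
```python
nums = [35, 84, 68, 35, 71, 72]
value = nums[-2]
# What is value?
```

nums has length 6. Negative index -2 maps to positive index 6 + (-2) = 4. nums[4] = 71.

71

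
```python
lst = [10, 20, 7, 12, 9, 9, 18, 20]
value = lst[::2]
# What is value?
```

lst has length 8. The slice lst[::2] selects indices [0, 2, 4, 6] (0->10, 2->7, 4->9, 6->18), giving [10, 7, 9, 18].

[10, 7, 9, 18]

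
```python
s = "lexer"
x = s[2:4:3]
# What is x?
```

s has length 5. The slice s[2:4:3] selects indices [2] (2->'x'), giving 'x'.

'x'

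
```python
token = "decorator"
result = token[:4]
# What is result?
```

token has length 9. The slice token[:4] selects indices [0, 1, 2, 3] (0->'d', 1->'e', 2->'c', 3->'o'), giving 'deco'.

'deco'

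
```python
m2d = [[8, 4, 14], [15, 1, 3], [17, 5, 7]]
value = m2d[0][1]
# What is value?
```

m2d[0] = [8, 4, 14]. Taking column 1 of that row yields 4.

4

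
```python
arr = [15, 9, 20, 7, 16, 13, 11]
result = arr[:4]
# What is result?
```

arr has length 7. The slice arr[:4] selects indices [0, 1, 2, 3] (0->15, 1->9, 2->20, 3->7), giving [15, 9, 20, 7].

[15, 9, 20, 7]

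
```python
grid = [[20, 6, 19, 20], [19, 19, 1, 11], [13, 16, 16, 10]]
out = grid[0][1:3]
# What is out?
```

grid[0] = [20, 6, 19, 20]. grid[0] has length 4. The slice grid[0][1:3] selects indices [1, 2] (1->6, 2->19), giving [6, 19].

[6, 19]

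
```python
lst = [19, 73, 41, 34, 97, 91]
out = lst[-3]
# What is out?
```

lst has length 6. Negative index -3 maps to positive index 6 + (-3) = 3. lst[3] = 34.

34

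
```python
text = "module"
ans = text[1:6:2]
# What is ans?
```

text has length 6. The slice text[1:6:2] selects indices [1, 3, 5] (1->'o', 3->'u', 5->'e'), giving 'oue'.

'oue'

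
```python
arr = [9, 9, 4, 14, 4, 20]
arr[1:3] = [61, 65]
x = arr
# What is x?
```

arr starts as [9, 9, 4, 14, 4, 20] (length 6). The slice arr[1:3] covers indices [1, 2] with values [9, 4]. Replacing that slice with [61, 65] (same length) produces [9, 61, 65, 14, 4, 20].

[9, 61, 65, 14, 4, 20]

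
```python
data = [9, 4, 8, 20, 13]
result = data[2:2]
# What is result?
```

data has length 5. The slice data[2:2] resolves to an empty index range, so the result is [].

[]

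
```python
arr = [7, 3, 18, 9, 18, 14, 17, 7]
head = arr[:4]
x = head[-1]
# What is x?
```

arr has length 8. The slice arr[:4] selects indices [0, 1, 2, 3] (0->7, 1->3, 2->18, 3->9), giving [7, 3, 18, 9]. So head = [7, 3, 18, 9]. Then head[-1] = 9.

9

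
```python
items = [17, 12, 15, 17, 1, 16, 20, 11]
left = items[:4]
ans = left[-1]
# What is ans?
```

items has length 8. The slice items[:4] selects indices [0, 1, 2, 3] (0->17, 1->12, 2->15, 3->17), giving [17, 12, 15, 17]. So left = [17, 12, 15, 17]. Then left[-1] = 17.

17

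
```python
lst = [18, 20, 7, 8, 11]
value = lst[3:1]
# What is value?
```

lst has length 5. The slice lst[3:1] resolves to an empty index range, so the result is [].

[]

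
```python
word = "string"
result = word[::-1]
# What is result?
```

word has length 6. The slice word[::-1] selects indices [5, 4, 3, 2, 1, 0] (5->'g', 4->'n', 3->'i', 2->'r', 1->'t', 0->'s'), giving 'gnirts'.

'gnirts'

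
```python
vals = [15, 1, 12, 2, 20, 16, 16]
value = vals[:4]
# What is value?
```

vals has length 7. The slice vals[:4] selects indices [0, 1, 2, 3] (0->15, 1->1, 2->12, 3->2), giving [15, 1, 12, 2].

[15, 1, 12, 2]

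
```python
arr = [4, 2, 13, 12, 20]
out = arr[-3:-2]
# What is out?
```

arr has length 5. The slice arr[-3:-2] selects indices [2] (2->13), giving [13].

[13]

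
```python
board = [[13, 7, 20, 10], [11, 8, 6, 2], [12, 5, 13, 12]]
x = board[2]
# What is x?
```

board has 3 rows. Row 2 is [12, 5, 13, 12].

[12, 5, 13, 12]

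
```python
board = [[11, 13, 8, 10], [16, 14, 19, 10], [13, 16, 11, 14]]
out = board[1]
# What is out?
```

board has 3 rows. Row 1 is [16, 14, 19, 10].

[16, 14, 19, 10]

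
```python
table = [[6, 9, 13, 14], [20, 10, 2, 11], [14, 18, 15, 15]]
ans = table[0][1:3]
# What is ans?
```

table[0] = [6, 9, 13, 14]. table[0] has length 4. The slice table[0][1:3] selects indices [1, 2] (1->9, 2->13), giving [9, 13].

[9, 13]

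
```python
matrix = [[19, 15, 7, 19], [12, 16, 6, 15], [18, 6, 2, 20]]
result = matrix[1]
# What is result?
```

matrix has 3 rows. Row 1 is [12, 16, 6, 15].

[12, 16, 6, 15]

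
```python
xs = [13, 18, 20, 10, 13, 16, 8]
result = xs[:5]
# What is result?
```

xs has length 7. The slice xs[:5] selects indices [0, 1, 2, 3, 4] (0->13, 1->18, 2->20, 3->10, 4->13), giving [13, 18, 20, 10, 13].

[13, 18, 20, 10, 13]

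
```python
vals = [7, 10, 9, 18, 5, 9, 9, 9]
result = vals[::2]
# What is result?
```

vals has length 8. The slice vals[::2] selects indices [0, 2, 4, 6] (0->7, 2->9, 4->5, 6->9), giving [7, 9, 5, 9].

[7, 9, 5, 9]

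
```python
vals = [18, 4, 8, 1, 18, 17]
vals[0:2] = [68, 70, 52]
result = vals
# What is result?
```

vals starts as [18, 4, 8, 1, 18, 17] (length 6). The slice vals[0:2] covers indices [0, 1] with values [18, 4]. Replacing that slice with [68, 70, 52] (different length) produces [68, 70, 52, 8, 1, 18, 17].

[68, 70, 52, 8, 1, 18, 17]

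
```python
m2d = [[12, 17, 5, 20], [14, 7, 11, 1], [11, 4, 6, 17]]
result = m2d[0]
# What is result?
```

m2d has 3 rows. Row 0 is [12, 17, 5, 20].

[12, 17, 5, 20]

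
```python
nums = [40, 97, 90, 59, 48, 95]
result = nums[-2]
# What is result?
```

nums has length 6. Negative index -2 maps to positive index 6 + (-2) = 4. nums[4] = 48.

48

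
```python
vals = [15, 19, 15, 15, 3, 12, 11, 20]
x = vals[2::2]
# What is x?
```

vals has length 8. The slice vals[2::2] selects indices [2, 4, 6] (2->15, 4->3, 6->11), giving [15, 3, 11].

[15, 3, 11]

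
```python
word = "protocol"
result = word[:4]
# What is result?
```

word has length 8. The slice word[:4] selects indices [0, 1, 2, 3] (0->'p', 1->'r', 2->'o', 3->'t'), giving 'prot'.

'prot'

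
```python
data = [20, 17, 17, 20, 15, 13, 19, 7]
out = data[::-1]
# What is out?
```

data has length 8. The slice data[::-1] selects indices [7, 6, 5, 4, 3, 2, 1, 0] (7->7, 6->19, 5->13, 4->15, 3->20, 2->17, 1->17, 0->20), giving [7, 19, 13, 15, 20, 17, 17, 20].

[7, 19, 13, 15, 20, 17, 17, 20]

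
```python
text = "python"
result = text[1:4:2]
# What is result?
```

text has length 6. The slice text[1:4:2] selects indices [1, 3] (1->'y', 3->'h'), giving 'yh'.

'yh'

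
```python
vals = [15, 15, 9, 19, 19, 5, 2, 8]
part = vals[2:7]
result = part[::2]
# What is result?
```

vals has length 8. The slice vals[2:7] selects indices [2, 3, 4, 5, 6] (2->9, 3->19, 4->19, 5->5, 6->2), giving [9, 19, 19, 5, 2]. So part = [9, 19, 19, 5, 2]. part has length 5. The slice part[::2] selects indices [0, 2, 4] (0->9, 2->19, 4->2), giving [9, 19, 2].

[9, 19, 2]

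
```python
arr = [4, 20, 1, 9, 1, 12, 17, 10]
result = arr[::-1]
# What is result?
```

arr has length 8. The slice arr[::-1] selects indices [7, 6, 5, 4, 3, 2, 1, 0] (7->10, 6->17, 5->12, 4->1, 3->9, 2->1, 1->20, 0->4), giving [10, 17, 12, 1, 9, 1, 20, 4].

[10, 17, 12, 1, 9, 1, 20, 4]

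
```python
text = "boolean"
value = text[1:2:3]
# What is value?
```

text has length 7. The slice text[1:2:3] selects indices [1] (1->'o'), giving 'o'.

'o'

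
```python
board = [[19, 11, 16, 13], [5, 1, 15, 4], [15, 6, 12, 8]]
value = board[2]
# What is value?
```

board has 3 rows. Row 2 is [15, 6, 12, 8].

[15, 6, 12, 8]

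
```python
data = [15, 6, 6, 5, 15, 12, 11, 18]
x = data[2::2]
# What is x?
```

data has length 8. The slice data[2::2] selects indices [2, 4, 6] (2->6, 4->15, 6->11), giving [6, 15, 11].

[6, 15, 11]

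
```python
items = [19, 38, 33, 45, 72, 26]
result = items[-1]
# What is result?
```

items has length 6. Negative index -1 maps to positive index 6 + (-1) = 5. items[5] = 26.

26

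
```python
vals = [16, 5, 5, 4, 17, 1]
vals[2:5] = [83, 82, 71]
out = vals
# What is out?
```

vals starts as [16, 5, 5, 4, 17, 1] (length 6). The slice vals[2:5] covers indices [2, 3, 4] with values [5, 4, 17]. Replacing that slice with [83, 82, 71] (same length) produces [16, 5, 83, 82, 71, 1].

[16, 5, 83, 82, 71, 1]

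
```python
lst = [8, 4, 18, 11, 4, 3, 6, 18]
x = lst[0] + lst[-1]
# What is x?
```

lst has length 8. lst[0] = 8.
lst has length 8. Negative index -1 maps to positive index 8 + (-1) = 7. lst[7] = 18.
Sum: 8 + 18 = 26.

26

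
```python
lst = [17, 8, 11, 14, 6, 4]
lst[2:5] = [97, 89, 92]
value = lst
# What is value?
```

lst starts as [17, 8, 11, 14, 6, 4] (length 6). The slice lst[2:5] covers indices [2, 3, 4] with values [11, 14, 6]. Replacing that slice with [97, 89, 92] (same length) produces [17, 8, 97, 89, 92, 4].

[17, 8, 97, 89, 92, 4]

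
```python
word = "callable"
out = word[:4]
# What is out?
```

word has length 8. The slice word[:4] selects indices [0, 1, 2, 3] (0->'c', 1->'a', 2->'l', 3->'l'), giving 'call'.

'call'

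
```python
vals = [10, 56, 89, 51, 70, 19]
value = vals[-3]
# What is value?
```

vals has length 6. Negative index -3 maps to positive index 6 + (-3) = 3. vals[3] = 51.

51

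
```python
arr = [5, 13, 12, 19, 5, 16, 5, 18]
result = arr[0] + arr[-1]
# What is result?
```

arr has length 8. arr[0] = 5.
arr has length 8. Negative index -1 maps to positive index 8 + (-1) = 7. arr[7] = 18.
Sum: 5 + 18 = 23.

23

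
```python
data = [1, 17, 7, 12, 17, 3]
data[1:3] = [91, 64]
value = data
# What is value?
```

data starts as [1, 17, 7, 12, 17, 3] (length 6). The slice data[1:3] covers indices [1, 2] with values [17, 7]. Replacing that slice with [91, 64] (same length) produces [1, 91, 64, 12, 17, 3].

[1, 91, 64, 12, 17, 3]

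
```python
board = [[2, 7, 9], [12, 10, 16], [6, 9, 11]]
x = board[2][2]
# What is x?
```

board[2] = [6, 9, 11]. Taking column 2 of that row yields 11.

11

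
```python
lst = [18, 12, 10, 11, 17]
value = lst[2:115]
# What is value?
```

lst has length 5. The slice lst[2:115] selects indices [2, 3, 4] (2->10, 3->11, 4->17), giving [10, 11, 17].

[10, 11, 17]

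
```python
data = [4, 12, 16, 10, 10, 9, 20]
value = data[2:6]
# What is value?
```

data has length 7. The slice data[2:6] selects indices [2, 3, 4, 5] (2->16, 3->10, 4->10, 5->9), giving [16, 10, 10, 9].

[16, 10, 10, 9]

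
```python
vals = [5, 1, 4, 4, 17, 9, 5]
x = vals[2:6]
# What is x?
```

vals has length 7. The slice vals[2:6] selects indices [2, 3, 4, 5] (2->4, 3->4, 4->17, 5->9), giving [4, 4, 17, 9].

[4, 4, 17, 9]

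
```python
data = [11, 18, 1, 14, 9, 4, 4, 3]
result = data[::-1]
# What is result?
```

data has length 8. The slice data[::-1] selects indices [7, 6, 5, 4, 3, 2, 1, 0] (7->3, 6->4, 5->4, 4->9, 3->14, 2->1, 1->18, 0->11), giving [3, 4, 4, 9, 14, 1, 18, 11].

[3, 4, 4, 9, 14, 1, 18, 11]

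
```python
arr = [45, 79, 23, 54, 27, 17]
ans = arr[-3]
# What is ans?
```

arr has length 6. Negative index -3 maps to positive index 6 + (-3) = 3. arr[3] = 54.

54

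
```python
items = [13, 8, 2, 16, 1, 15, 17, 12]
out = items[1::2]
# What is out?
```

items has length 8. The slice items[1::2] selects indices [1, 3, 5, 7] (1->8, 3->16, 5->15, 7->12), giving [8, 16, 15, 12].

[8, 16, 15, 12]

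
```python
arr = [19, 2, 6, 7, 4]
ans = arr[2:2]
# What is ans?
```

arr has length 5. The slice arr[2:2] resolves to an empty index range, so the result is [].

[]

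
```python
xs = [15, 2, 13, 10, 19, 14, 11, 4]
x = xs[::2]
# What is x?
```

xs has length 8. The slice xs[::2] selects indices [0, 2, 4, 6] (0->15, 2->13, 4->19, 6->11), giving [15, 13, 19, 11].

[15, 13, 19, 11]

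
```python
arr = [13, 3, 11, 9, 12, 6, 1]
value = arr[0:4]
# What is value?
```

arr has length 7. The slice arr[0:4] selects indices [0, 1, 2, 3] (0->13, 1->3, 2->11, 3->9), giving [13, 3, 11, 9].

[13, 3, 11, 9]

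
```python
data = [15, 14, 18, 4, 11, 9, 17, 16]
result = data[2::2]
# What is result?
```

data has length 8. The slice data[2::2] selects indices [2, 4, 6] (2->18, 4->11, 6->17), giving [18, 11, 17].

[18, 11, 17]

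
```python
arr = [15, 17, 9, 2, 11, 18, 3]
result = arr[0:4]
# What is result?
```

arr has length 7. The slice arr[0:4] selects indices [0, 1, 2, 3] (0->15, 1->17, 2->9, 3->2), giving [15, 17, 9, 2].

[15, 17, 9, 2]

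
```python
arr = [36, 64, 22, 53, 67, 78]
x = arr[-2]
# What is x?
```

arr has length 6. Negative index -2 maps to positive index 6 + (-2) = 4. arr[4] = 67.

67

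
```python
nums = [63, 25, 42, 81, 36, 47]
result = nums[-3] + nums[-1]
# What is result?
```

nums has length 6. Negative index -3 maps to positive index 6 + (-3) = 3. nums[3] = 81.
nums has length 6. Negative index -1 maps to positive index 6 + (-1) = 5. nums[5] = 47.
Sum: 81 + 47 = 128.

128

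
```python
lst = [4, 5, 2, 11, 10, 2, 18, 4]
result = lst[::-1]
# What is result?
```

lst has length 8. The slice lst[::-1] selects indices [7, 6, 5, 4, 3, 2, 1, 0] (7->4, 6->18, 5->2, 4->10, 3->11, 2->2, 1->5, 0->4), giving [4, 18, 2, 10, 11, 2, 5, 4].

[4, 18, 2, 10, 11, 2, 5, 4]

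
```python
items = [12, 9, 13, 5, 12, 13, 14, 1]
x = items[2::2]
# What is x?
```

items has length 8. The slice items[2::2] selects indices [2, 4, 6] (2->13, 4->12, 6->14), giving [13, 12, 14].

[13, 12, 14]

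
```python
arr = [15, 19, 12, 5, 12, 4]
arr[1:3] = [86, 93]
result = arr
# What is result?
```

arr starts as [15, 19, 12, 5, 12, 4] (length 6). The slice arr[1:3] covers indices [1, 2] with values [19, 12]. Replacing that slice with [86, 93] (same length) produces [15, 86, 93, 5, 12, 4].

[15, 86, 93, 5, 12, 4]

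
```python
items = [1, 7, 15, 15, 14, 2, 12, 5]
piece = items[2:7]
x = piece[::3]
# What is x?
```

items has length 8. The slice items[2:7] selects indices [2, 3, 4, 5, 6] (2->15, 3->15, 4->14, 5->2, 6->12), giving [15, 15, 14, 2, 12]. So piece = [15, 15, 14, 2, 12]. piece has length 5. The slice piece[::3] selects indices [0, 3] (0->15, 3->2), giving [15, 2].

[15, 2]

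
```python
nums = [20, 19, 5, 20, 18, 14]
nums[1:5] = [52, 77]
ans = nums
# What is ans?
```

nums starts as [20, 19, 5, 20, 18, 14] (length 6). The slice nums[1:5] covers indices [1, 2, 3, 4] with values [19, 5, 20, 18]. Replacing that slice with [52, 77] (different length) produces [20, 52, 77, 14].

[20, 52, 77, 14]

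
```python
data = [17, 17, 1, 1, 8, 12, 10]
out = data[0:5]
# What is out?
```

data has length 7. The slice data[0:5] selects indices [0, 1, 2, 3, 4] (0->17, 1->17, 2->1, 3->1, 4->8), giving [17, 17, 1, 1, 8].

[17, 17, 1, 1, 8]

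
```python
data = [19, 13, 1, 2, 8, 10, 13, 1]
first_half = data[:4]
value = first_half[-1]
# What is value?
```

data has length 8. The slice data[:4] selects indices [0, 1, 2, 3] (0->19, 1->13, 2->1, 3->2), giving [19, 13, 1, 2]. So first_half = [19, 13, 1, 2]. Then first_half[-1] = 2.

2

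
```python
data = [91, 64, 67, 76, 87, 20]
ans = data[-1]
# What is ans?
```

data has length 6. Negative index -1 maps to positive index 6 + (-1) = 5. data[5] = 20.

20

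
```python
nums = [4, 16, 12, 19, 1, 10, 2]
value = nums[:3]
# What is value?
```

nums has length 7. The slice nums[:3] selects indices [0, 1, 2] (0->4, 1->16, 2->12), giving [4, 16, 12].

[4, 16, 12]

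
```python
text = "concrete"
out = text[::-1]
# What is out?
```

text has length 8. The slice text[::-1] selects indices [7, 6, 5, 4, 3, 2, 1, 0] (7->'e', 6->'t', 5->'e', 4->'r', 3->'c', 2->'n', 1->'o', 0->'c'), giving 'etercnoc'.

'etercnoc'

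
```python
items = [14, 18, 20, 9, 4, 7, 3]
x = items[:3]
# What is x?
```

items has length 7. The slice items[:3] selects indices [0, 1, 2] (0->14, 1->18, 2->20), giving [14, 18, 20].

[14, 18, 20]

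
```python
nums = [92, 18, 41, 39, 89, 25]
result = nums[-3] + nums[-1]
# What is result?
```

nums has length 6. Negative index -3 maps to positive index 6 + (-3) = 3. nums[3] = 39.
nums has length 6. Negative index -1 maps to positive index 6 + (-1) = 5. nums[5] = 25.
Sum: 39 + 25 = 64.

64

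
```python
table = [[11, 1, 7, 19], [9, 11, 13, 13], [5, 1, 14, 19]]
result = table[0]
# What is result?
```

table has 3 rows. Row 0 is [11, 1, 7, 19].

[11, 1, 7, 19]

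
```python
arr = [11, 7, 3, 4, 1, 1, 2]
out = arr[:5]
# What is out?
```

arr has length 7. The slice arr[:5] selects indices [0, 1, 2, 3, 4] (0->11, 1->7, 2->3, 3->4, 4->1), giving [11, 7, 3, 4, 1].

[11, 7, 3, 4, 1]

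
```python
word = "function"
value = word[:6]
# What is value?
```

word has length 8. The slice word[:6] selects indices [0, 1, 2, 3, 4, 5] (0->'f', 1->'u', 2->'n', 3->'c', 4->'t', 5->'i'), giving 'functi'.

'functi'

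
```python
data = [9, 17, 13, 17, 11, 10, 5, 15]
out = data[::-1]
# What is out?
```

data has length 8. The slice data[::-1] selects indices [7, 6, 5, 4, 3, 2, 1, 0] (7->15, 6->5, 5->10, 4->11, 3->17, 2->13, 1->17, 0->9), giving [15, 5, 10, 11, 17, 13, 17, 9].

[15, 5, 10, 11, 17, 13, 17, 9]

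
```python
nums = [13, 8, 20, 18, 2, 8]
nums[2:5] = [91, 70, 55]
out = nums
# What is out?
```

nums starts as [13, 8, 20, 18, 2, 8] (length 6). The slice nums[2:5] covers indices [2, 3, 4] with values [20, 18, 2]. Replacing that slice with [91, 70, 55] (same length) produces [13, 8, 91, 70, 55, 8].

[13, 8, 91, 70, 55, 8]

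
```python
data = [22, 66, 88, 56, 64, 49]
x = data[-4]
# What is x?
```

data has length 6. Negative index -4 maps to positive index 6 + (-4) = 2. data[2] = 88.

88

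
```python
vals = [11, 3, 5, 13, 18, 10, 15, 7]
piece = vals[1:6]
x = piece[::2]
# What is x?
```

vals has length 8. The slice vals[1:6] selects indices [1, 2, 3, 4, 5] (1->3, 2->5, 3->13, 4->18, 5->10), giving [3, 5, 13, 18, 10]. So piece = [3, 5, 13, 18, 10]. piece has length 5. The slice piece[::2] selects indices [0, 2, 4] (0->3, 2->13, 4->10), giving [3, 13, 10].

[3, 13, 10]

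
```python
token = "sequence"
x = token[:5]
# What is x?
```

token has length 8. The slice token[:5] selects indices [0, 1, 2, 3, 4] (0->'s', 1->'e', 2->'q', 3->'u', 4->'e'), giving 'seque'.

'seque'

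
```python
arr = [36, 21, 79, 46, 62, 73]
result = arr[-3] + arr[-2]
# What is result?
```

arr has length 6. Negative index -3 maps to positive index 6 + (-3) = 3. arr[3] = 46.
arr has length 6. Negative index -2 maps to positive index 6 + (-2) = 4. arr[4] = 62.
Sum: 46 + 62 = 108.

108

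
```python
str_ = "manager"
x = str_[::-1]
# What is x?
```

str_ has length 7. The slice str_[::-1] selects indices [6, 5, 4, 3, 2, 1, 0] (6->'r', 5->'e', 4->'g', 3->'a', 2->'n', 1->'a', 0->'m'), giving 'reganam'.

'reganam'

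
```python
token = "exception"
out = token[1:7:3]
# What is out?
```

token has length 9. The slice token[1:7:3] selects indices [1, 4] (1->'x', 4->'p'), giving 'xp'.

'xp'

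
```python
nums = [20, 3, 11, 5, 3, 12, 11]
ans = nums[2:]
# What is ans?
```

nums has length 7. The slice nums[2:] selects indices [2, 3, 4, 5, 6] (2->11, 3->5, 4->3, 5->12, 6->11), giving [11, 5, 3, 12, 11].

[11, 5, 3, 12, 11]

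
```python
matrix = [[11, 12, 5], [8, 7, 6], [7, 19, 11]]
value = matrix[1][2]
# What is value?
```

matrix[1] = [8, 7, 6]. Taking column 2 of that row yields 6.

6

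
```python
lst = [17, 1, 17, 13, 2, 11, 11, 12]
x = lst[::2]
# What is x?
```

lst has length 8. The slice lst[::2] selects indices [0, 2, 4, 6] (0->17, 2->17, 4->2, 6->11), giving [17, 17, 2, 11].

[17, 17, 2, 11]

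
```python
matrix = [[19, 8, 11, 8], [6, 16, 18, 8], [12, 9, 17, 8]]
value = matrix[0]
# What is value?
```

matrix has 3 rows. Row 0 is [19, 8, 11, 8].

[19, 8, 11, 8]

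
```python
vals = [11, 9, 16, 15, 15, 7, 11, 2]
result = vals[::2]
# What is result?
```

vals has length 8. The slice vals[::2] selects indices [0, 2, 4, 6] (0->11, 2->16, 4->15, 6->11), giving [11, 16, 15, 11].

[11, 16, 15, 11]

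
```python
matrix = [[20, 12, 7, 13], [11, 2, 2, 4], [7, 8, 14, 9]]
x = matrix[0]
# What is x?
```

matrix has 3 rows. Row 0 is [20, 12, 7, 13].

[20, 12, 7, 13]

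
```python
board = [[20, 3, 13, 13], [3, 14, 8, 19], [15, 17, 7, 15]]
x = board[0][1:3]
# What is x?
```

board[0] = [20, 3, 13, 13]. board[0] has length 4. The slice board[0][1:3] selects indices [1, 2] (1->3, 2->13), giving [3, 13].

[3, 13]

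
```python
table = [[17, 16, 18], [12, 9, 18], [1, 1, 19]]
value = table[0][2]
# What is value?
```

table[0] = [17, 16, 18]. Taking column 2 of that row yields 18.

18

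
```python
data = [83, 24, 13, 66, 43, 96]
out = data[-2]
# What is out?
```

data has length 6. Negative index -2 maps to positive index 6 + (-2) = 4. data[4] = 43.

43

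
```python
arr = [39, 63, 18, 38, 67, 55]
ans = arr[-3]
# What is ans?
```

arr has length 6. Negative index -3 maps to positive index 6 + (-3) = 3. arr[3] = 38.

38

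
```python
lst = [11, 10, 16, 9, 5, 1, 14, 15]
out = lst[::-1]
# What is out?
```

lst has length 8. The slice lst[::-1] selects indices [7, 6, 5, 4, 3, 2, 1, 0] (7->15, 6->14, 5->1, 4->5, 3->9, 2->16, 1->10, 0->11), giving [15, 14, 1, 5, 9, 16, 10, 11].

[15, 14, 1, 5, 9, 16, 10, 11]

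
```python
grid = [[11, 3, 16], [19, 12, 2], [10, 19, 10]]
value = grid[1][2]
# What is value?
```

grid[1] = [19, 12, 2]. Taking column 2 of that row yields 2.

2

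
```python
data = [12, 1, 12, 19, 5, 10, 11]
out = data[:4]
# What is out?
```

data has length 7. The slice data[:4] selects indices [0, 1, 2, 3] (0->12, 1->1, 2->12, 3->19), giving [12, 1, 12, 19].

[12, 1, 12, 19]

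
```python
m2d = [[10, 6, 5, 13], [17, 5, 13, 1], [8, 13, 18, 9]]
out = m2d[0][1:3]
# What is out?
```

m2d[0] = [10, 6, 5, 13]. m2d[0] has length 4. The slice m2d[0][1:3] selects indices [1, 2] (1->6, 2->5), giving [6, 5].

[6, 5]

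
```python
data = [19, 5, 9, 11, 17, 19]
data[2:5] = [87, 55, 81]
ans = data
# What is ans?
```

data starts as [19, 5, 9, 11, 17, 19] (length 6). The slice data[2:5] covers indices [2, 3, 4] with values [9, 11, 17]. Replacing that slice with [87, 55, 81] (same length) produces [19, 5, 87, 55, 81, 19].

[19, 5, 87, 55, 81, 19]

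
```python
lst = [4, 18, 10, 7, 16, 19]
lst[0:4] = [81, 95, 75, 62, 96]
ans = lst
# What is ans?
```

lst starts as [4, 18, 10, 7, 16, 19] (length 6). The slice lst[0:4] covers indices [0, 1, 2, 3] with values [4, 18, 10, 7]. Replacing that slice with [81, 95, 75, 62, 96] (different length) produces [81, 95, 75, 62, 96, 16, 19].

[81, 95, 75, 62, 96, 16, 19]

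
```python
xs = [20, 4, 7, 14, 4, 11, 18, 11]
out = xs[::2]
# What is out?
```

xs has length 8. The slice xs[::2] selects indices [0, 2, 4, 6] (0->20, 2->7, 4->4, 6->18), giving [20, 7, 4, 18].

[20, 7, 4, 18]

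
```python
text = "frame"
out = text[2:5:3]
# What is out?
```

text has length 5. The slice text[2:5:3] selects indices [2] (2->'a'), giving 'a'.

'a'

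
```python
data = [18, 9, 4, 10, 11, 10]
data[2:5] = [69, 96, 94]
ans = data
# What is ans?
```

data starts as [18, 9, 4, 10, 11, 10] (length 6). The slice data[2:5] covers indices [2, 3, 4] with values [4, 10, 11]. Replacing that slice with [69, 96, 94] (same length) produces [18, 9, 69, 96, 94, 10].

[18, 9, 69, 96, 94, 10]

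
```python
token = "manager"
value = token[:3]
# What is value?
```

token has length 7. The slice token[:3] selects indices [0, 1, 2] (0->'m', 1->'a', 2->'n'), giving 'man'.

'man'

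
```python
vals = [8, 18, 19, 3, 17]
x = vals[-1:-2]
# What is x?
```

vals has length 5. The slice vals[-1:-2] resolves to an empty index range, so the result is [].

[]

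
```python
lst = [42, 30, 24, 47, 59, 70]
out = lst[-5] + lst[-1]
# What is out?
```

lst has length 6. Negative index -5 maps to positive index 6 + (-5) = 1. lst[1] = 30.
lst has length 6. Negative index -1 maps to positive index 6 + (-1) = 5. lst[5] = 70.
Sum: 30 + 70 = 100.

100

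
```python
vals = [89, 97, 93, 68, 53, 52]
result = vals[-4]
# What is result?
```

vals has length 6. Negative index -4 maps to positive index 6 + (-4) = 2. vals[2] = 93.

93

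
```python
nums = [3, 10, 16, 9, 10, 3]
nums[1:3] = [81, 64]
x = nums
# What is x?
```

nums starts as [3, 10, 16, 9, 10, 3] (length 6). The slice nums[1:3] covers indices [1, 2] with values [10, 16]. Replacing that slice with [81, 64] (same length) produces [3, 81, 64, 9, 10, 3].

[3, 81, 64, 9, 10, 3]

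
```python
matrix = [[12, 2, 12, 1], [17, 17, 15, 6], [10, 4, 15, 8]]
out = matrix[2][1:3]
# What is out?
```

matrix[2] = [10, 4, 15, 8]. matrix[2] has length 4. The slice matrix[2][1:3] selects indices [1, 2] (1->4, 2->15), giving [4, 15].

[4, 15]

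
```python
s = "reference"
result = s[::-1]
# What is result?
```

s has length 9. The slice s[::-1] selects indices [8, 7, 6, 5, 4, 3, 2, 1, 0] (8->'e', 7->'c', 6->'n', 5->'e', 4->'r', 3->'e', 2->'f', 1->'e', 0->'r'), giving 'ecnerefer'.

'ecnerefer'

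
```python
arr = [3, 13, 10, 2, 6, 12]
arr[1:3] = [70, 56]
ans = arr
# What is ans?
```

arr starts as [3, 13, 10, 2, 6, 12] (length 6). The slice arr[1:3] covers indices [1, 2] with values [13, 10]. Replacing that slice with [70, 56] (same length) produces [3, 70, 56, 2, 6, 12].

[3, 70, 56, 2, 6, 12]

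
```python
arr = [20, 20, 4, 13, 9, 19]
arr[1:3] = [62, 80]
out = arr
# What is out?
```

arr starts as [20, 20, 4, 13, 9, 19] (length 6). The slice arr[1:3] covers indices [1, 2] with values [20, 4]. Replacing that slice with [62, 80] (same length) produces [20, 62, 80, 13, 9, 19].

[20, 62, 80, 13, 9, 19]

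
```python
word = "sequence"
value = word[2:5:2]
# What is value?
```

word has length 8. The slice word[2:5:2] selects indices [2, 4] (2->'q', 4->'e'), giving 'qe'.

'qe'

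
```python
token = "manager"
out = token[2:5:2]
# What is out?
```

token has length 7. The slice token[2:5:2] selects indices [2, 4] (2->'n', 4->'g'), giving 'ng'.

'ng'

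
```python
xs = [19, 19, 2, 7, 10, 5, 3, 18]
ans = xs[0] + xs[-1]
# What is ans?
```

xs has length 8. xs[0] = 19.
xs has length 8. Negative index -1 maps to positive index 8 + (-1) = 7. xs[7] = 18.
Sum: 19 + 18 = 37.

37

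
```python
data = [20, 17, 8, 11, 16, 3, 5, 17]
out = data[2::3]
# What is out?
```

data has length 8. The slice data[2::3] selects indices [2, 5] (2->8, 5->3), giving [8, 3].

[8, 3]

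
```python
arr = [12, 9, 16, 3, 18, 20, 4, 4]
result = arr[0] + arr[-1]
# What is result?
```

arr has length 8. arr[0] = 12.
arr has length 8. Negative index -1 maps to positive index 8 + (-1) = 7. arr[7] = 4.
Sum: 12 + 4 = 16.

16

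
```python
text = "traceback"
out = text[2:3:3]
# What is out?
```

text has length 9. The slice text[2:3:3] selects indices [2] (2->'a'), giving 'a'.

'a'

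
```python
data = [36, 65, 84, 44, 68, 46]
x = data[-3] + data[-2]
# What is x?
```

data has length 6. Negative index -3 maps to positive index 6 + (-3) = 3. data[3] = 44.
data has length 6. Negative index -2 maps to positive index 6 + (-2) = 4. data[4] = 68.
Sum: 44 + 68 = 112.

112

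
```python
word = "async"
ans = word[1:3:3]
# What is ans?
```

word has length 5. The slice word[1:3:3] selects indices [1] (1->'s'), giving 's'.

's'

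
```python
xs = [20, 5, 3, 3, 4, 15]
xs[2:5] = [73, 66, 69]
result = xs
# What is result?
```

xs starts as [20, 5, 3, 3, 4, 15] (length 6). The slice xs[2:5] covers indices [2, 3, 4] with values [3, 3, 4]. Replacing that slice with [73, 66, 69] (same length) produces [20, 5, 73, 66, 69, 15].

[20, 5, 73, 66, 69, 15]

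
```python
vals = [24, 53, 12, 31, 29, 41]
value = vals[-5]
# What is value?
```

vals has length 6. Negative index -5 maps to positive index 6 + (-5) = 1. vals[1] = 53.

53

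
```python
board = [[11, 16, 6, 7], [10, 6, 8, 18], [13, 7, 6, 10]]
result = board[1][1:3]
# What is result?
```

board[1] = [10, 6, 8, 18]. board[1] has length 4. The slice board[1][1:3] selects indices [1, 2] (1->6, 2->8), giving [6, 8].

[6, 8]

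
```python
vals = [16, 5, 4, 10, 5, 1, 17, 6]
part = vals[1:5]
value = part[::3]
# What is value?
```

vals has length 8. The slice vals[1:5] selects indices [1, 2, 3, 4] (1->5, 2->4, 3->10, 4->5), giving [5, 4, 10, 5]. So part = [5, 4, 10, 5]. part has length 4. The slice part[::3] selects indices [0, 3] (0->5, 3->5), giving [5, 5].

[5, 5]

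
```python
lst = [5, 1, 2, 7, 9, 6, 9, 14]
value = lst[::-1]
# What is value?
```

lst has length 8. The slice lst[::-1] selects indices [7, 6, 5, 4, 3, 2, 1, 0] (7->14, 6->9, 5->6, 4->9, 3->7, 2->2, 1->1, 0->5), giving [14, 9, 6, 9, 7, 2, 1, 5].

[14, 9, 6, 9, 7, 2, 1, 5]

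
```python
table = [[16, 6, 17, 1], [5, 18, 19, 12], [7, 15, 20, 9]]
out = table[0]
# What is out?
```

table has 3 rows. Row 0 is [16, 6, 17, 1].

[16, 6, 17, 1]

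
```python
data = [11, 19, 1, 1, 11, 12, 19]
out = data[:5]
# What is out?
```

data has length 7. The slice data[:5] selects indices [0, 1, 2, 3, 4] (0->11, 1->19, 2->1, 3->1, 4->11), giving [11, 19, 1, 1, 11].

[11, 19, 1, 1, 11]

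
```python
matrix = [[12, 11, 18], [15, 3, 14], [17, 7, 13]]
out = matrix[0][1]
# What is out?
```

matrix[0] = [12, 11, 18]. Taking column 1 of that row yields 11.

11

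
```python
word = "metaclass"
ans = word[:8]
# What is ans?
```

word has length 9. The slice word[:8] selects indices [0, 1, 2, 3, 4, 5, 6, 7] (0->'m', 1->'e', 2->'t', 3->'a', 4->'c', 5->'l', 6->'a', 7->'s'), giving 'metaclas'.

'metaclas'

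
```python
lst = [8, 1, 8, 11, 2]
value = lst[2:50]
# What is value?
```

lst has length 5. The slice lst[2:50] selects indices [2, 3, 4] (2->8, 3->11, 4->2), giving [8, 11, 2].

[8, 11, 2]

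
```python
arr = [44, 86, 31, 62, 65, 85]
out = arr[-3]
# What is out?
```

arr has length 6. Negative index -3 maps to positive index 6 + (-3) = 3. arr[3] = 62.

62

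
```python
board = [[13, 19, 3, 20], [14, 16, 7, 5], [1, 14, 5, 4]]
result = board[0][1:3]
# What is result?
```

board[0] = [13, 19, 3, 20]. board[0] has length 4. The slice board[0][1:3] selects indices [1, 2] (1->19, 2->3), giving [19, 3].

[19, 3]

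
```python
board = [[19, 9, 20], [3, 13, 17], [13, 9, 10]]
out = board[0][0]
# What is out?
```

board[0] = [19, 9, 20]. Taking column 0 of that row yields 19.

19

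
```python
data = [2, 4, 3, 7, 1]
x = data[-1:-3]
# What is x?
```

data has length 5. The slice data[-1:-3] resolves to an empty index range, so the result is [].

[]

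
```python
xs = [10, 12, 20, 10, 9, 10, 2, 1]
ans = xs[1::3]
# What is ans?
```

xs has length 8. The slice xs[1::3] selects indices [1, 4, 7] (1->12, 4->9, 7->1), giving [12, 9, 1].

[12, 9, 1]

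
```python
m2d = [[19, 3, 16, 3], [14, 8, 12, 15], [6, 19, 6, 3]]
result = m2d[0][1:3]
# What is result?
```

m2d[0] = [19, 3, 16, 3]. m2d[0] has length 4. The slice m2d[0][1:3] selects indices [1, 2] (1->3, 2->16), giving [3, 16].

[3, 16]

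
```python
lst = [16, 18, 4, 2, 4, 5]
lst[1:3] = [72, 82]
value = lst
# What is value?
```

lst starts as [16, 18, 4, 2, 4, 5] (length 6). The slice lst[1:3] covers indices [1, 2] with values [18, 4]. Replacing that slice with [72, 82] (same length) produces [16, 72, 82, 2, 4, 5].

[16, 72, 82, 2, 4, 5]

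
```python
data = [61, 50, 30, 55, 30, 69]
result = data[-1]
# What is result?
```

data has length 6. Negative index -1 maps to positive index 6 + (-1) = 5. data[5] = 69.

69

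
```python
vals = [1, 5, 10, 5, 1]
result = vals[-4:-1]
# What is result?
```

vals has length 5. The slice vals[-4:-1] selects indices [1, 2, 3] (1->5, 2->10, 3->5), giving [5, 10, 5].

[5, 10, 5]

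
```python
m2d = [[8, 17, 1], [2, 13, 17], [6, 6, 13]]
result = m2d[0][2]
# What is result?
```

m2d[0] = [8, 17, 1]. Taking column 2 of that row yields 1.

1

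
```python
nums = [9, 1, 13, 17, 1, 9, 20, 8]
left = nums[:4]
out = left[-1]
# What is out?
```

nums has length 8. The slice nums[:4] selects indices [0, 1, 2, 3] (0->9, 1->1, 2->13, 3->17), giving [9, 1, 13, 17]. So left = [9, 1, 13, 17]. Then left[-1] = 17.

17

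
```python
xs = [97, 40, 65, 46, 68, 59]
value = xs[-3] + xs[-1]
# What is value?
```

xs has length 6. Negative index -3 maps to positive index 6 + (-3) = 3. xs[3] = 46.
xs has length 6. Negative index -1 maps to positive index 6 + (-1) = 5. xs[5] = 59.
Sum: 46 + 59 = 105.

105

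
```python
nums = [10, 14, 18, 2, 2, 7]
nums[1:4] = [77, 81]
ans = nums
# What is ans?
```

nums starts as [10, 14, 18, 2, 2, 7] (length 6). The slice nums[1:4] covers indices [1, 2, 3] with values [14, 18, 2]. Replacing that slice with [77, 81] (different length) produces [10, 77, 81, 2, 7].

[10, 77, 81, 2, 7]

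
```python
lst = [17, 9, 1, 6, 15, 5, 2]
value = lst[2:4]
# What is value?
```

lst has length 7. The slice lst[2:4] selects indices [2, 3] (2->1, 3->6), giving [1, 6].

[1, 6]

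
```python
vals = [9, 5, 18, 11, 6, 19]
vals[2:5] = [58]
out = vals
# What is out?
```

vals starts as [9, 5, 18, 11, 6, 19] (length 6). The slice vals[2:5] covers indices [2, 3, 4] with values [18, 11, 6]. Replacing that slice with [58] (different length) produces [9, 5, 58, 19].

[9, 5, 58, 19]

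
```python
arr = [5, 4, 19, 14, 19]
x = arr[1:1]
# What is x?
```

arr has length 5. The slice arr[1:1] resolves to an empty index range, so the result is [].

[]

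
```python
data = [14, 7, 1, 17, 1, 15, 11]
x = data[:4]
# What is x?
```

data has length 7. The slice data[:4] selects indices [0, 1, 2, 3] (0->14, 1->7, 2->1, 3->17), giving [14, 7, 1, 17].

[14, 7, 1, 17]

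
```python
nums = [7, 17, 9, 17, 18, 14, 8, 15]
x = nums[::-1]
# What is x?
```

nums has length 8. The slice nums[::-1] selects indices [7, 6, 5, 4, 3, 2, 1, 0] (7->15, 6->8, 5->14, 4->18, 3->17, 2->9, 1->17, 0->7), giving [15, 8, 14, 18, 17, 9, 17, 7].

[15, 8, 14, 18, 17, 9, 17, 7]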